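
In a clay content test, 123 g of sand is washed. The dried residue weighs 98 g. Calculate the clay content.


Formula: Clay% = (W_total - W_washed) / W_total * 100
Clay mass = 123 - 98 = 25 g
Clay% = 25 / 123 * 100 = 20.3252%

20.3252%


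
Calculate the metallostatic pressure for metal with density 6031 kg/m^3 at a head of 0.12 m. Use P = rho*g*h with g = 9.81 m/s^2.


Formula: P = rho * g * h
rho * g = 6031 * 9.81 = 59164.11 N/m^3
P = 59164.11 * 0.12 = 7099.6932 Pa

7099.6932 Pa


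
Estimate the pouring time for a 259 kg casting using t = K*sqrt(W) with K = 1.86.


Formula: t = K * sqrt(W)
sqrt(W) = sqrt(259) = 16.09348
t = 1.86 * 16.09348 = 29.9339 s

Final answer: 29.9339 s


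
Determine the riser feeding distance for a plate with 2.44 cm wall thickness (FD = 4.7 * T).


Formula: FD = 4.7 * T  (riser feeding-distance rule)
FD = 4.7 * 2.44 cm = 11.4680 cm

Answer: 11.4680 cm


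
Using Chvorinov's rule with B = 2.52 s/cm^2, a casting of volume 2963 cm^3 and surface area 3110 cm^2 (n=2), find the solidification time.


Formula: t_s = B * (V/A)^n  (Chvorinov's rule, n=2)
Modulus M = V/A = 2963/3110 = 0.952733 cm
M^2 = 0.952733^2 = 0.907700 cm^2
t_s = 2.52 * 0.907700 = 2.2874 s


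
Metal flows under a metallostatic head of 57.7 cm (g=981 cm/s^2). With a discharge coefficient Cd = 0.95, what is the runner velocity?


Formula: v = Cd * sqrt(2 * g * h)  (Torricelli with discharge coefficient)
2*g*h = 2 * 981 * 57.7 = 113207.4 cm^2/s^2
sqrt(113207.4) = 336.46307 cm/s
v = 0.95 * 336.46307 = 319.6399 cm/s


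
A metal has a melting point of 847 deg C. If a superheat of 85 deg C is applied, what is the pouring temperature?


Formula: T_pour = T_melt + Superheat
T_pour = 847 + 85 = 932 deg C

932 deg C


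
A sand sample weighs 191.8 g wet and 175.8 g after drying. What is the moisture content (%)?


Formula: MC = (W_wet - W_dry) / W_wet * 100
Water mass = 191.8 - 175.8 = 16.0 g
MC = 16.0 / 191.8 * 100 = 8.3420%


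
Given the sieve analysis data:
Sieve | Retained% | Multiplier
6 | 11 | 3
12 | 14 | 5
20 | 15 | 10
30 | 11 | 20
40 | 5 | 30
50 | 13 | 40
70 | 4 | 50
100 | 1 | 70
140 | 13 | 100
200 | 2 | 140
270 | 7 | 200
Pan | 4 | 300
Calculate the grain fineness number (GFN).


Formula: GFN = sum(pct * multiplier) / sum(pct)
sum(pct * multiplier) = 5593
sum(pct) = 100
GFN = 5593 / 100 = 55.93

55.93


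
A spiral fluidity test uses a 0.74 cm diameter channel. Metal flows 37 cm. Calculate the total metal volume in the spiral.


Formula: V = pi * (d/2)^2 * L  (cylinder volume)
Radius = 0.74/2 = 0.37 cm
V = pi * 0.37^2 * 37 = 15.9131 cm^3


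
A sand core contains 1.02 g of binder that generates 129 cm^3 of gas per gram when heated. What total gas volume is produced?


Formula: V_gas = W_binder * gas_evolution_rate
V = 1.02 g * 129 cm^3/g = 131.5800 cm^3

Answer: 131.5800 cm^3


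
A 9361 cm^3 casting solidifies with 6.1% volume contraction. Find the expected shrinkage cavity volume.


Formula: V_shrink = V_casting * shrinkage_pct / 100
V_shrink = 9361 cm^3 * 6.1 / 100 = 571.0210 cm^3


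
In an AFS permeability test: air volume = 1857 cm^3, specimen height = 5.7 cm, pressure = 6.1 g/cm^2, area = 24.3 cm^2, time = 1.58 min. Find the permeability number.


Formula: Permeability Number P = (V * H) / (p * A * t)
Numerator: V * H = 1857 * 5.7 = 10584.9
Denominator: p * A * t = 6.1 * 24.3 * 1.58 = 234.2034
P = 10584.9 / 234.2034 = 45.1953

45.1953


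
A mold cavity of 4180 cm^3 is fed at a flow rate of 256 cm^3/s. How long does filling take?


Formula: t_fill = V_mold / Q_flow
t = 4180 cm^3 / 256 cm^3/s = 16.3281 s


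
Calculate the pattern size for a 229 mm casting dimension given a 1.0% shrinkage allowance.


Formula: L_pattern = L_casting * (1 + shrinkage_rate/100)
Shrinkage factor = 1 + 1.0/100 = 1.01
L_pattern = 229 mm * 1.01 = 231.2900 mm

Answer: 231.2900 mm


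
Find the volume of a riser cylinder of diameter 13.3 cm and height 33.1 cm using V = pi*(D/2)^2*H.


Formula: V = pi * (D/2)^2 * H  (cylinder volume)
Radius = D/2 = 13.3/2 = 6.65 cm
V = pi * 6.65^2 * 33.1 = 4598.5526 cm^3


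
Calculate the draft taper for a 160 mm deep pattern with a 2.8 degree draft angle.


Formula: taper = depth * tan(draft_angle)
tan(2.8 deg) = 0.0489082
taper = 160 mm * 0.0489082 = 7.8253 mm

Answer: 7.8253 mm


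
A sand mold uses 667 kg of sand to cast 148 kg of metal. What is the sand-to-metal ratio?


Formula: Sand-to-Metal Ratio = W_sand / W_metal
Ratio = 667 kg / 148 kg = 4.5068

Answer: 4.5068


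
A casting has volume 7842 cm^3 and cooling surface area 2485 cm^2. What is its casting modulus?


Formula: Casting Modulus M = V / A
M = 7842 cm^3 / 2485 cm^2 = 3.1557 cm


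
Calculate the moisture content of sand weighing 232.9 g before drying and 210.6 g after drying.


Formula: MC = (W_wet - W_dry) / W_wet * 100
Water mass = 232.9 - 210.6 = 22.3 g
MC = 22.3 / 232.9 * 100 = 9.5749%

Answer: 9.5749%


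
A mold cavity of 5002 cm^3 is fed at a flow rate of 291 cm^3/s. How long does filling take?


Formula: t_fill = V_mold / Q_flow
t = 5002 cm^3 / 291 cm^3/s = 17.1890 s

Answer: 17.1890 s


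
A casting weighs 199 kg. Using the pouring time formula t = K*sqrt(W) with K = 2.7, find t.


Formula: t = K * sqrt(W)
sqrt(W) = sqrt(199) = 14.10674
t = 2.7 * 14.10674 = 38.0882 s


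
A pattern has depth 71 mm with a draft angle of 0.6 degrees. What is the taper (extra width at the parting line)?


Formula: taper = depth * tan(draft_angle)
tan(0.6 deg) = 0.0104724
taper = 71 mm * 0.0104724 = 0.7435 mm

0.7435 mm


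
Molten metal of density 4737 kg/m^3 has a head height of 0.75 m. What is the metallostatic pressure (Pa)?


Formula: P = rho * g * h
rho * g = 4737 * 9.81 = 46469.97 N/m^3
P = 46469.97 * 0.75 = 34852.4775 Pa

Final answer: 34852.4775 Pa


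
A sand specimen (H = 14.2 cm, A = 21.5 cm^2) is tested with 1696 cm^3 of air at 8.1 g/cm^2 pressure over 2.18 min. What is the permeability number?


Formula: Permeability Number P = (V * H) / (p * A * t)
Numerator: V * H = 1696 * 14.2 = 24083.2
Denominator: p * A * t = 8.1 * 21.5 * 2.18 = 379.647
P = 24083.2 / 379.647 = 63.4358

63.4358


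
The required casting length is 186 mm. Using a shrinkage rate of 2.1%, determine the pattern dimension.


Formula: L_pattern = L_casting * (1 + shrinkage_rate/100)
Shrinkage factor = 1 + 2.1/100 = 1.021
L_pattern = 186 mm * 1.021 = 189.9060 mm


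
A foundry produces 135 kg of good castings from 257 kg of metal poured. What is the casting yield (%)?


Formula: Casting Yield = (W_good / W_total) * 100
Yield = (135 kg / 257 kg) * 100 = 52.5292%


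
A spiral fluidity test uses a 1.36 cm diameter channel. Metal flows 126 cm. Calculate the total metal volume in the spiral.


Formula: V = pi * (d/2)^2 * L  (cylinder volume)
Radius = 1.36/2 = 0.68 cm
V = pi * 0.68^2 * 126 = 183.0367 cm^3


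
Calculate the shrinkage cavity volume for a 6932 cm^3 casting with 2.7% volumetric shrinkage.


Formula: V_shrink = V_casting * shrinkage_pct / 100
V_shrink = 6932 cm^3 * 2.7 / 100 = 187.1640 cm^3

Final answer: 187.1640 cm^3


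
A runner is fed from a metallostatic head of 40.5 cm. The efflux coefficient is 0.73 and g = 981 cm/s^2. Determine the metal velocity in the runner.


Formula: v = Cd * sqrt(2 * g * h)  (Torricelli with discharge coefficient)
2*g*h = 2 * 981 * 40.5 = 79461.0 cm^2/s^2
sqrt(79461.0) = 281.88828 cm/s
v = 0.73 * 281.88828 = 205.7784 cm/s

Final answer: 205.7784 cm/s


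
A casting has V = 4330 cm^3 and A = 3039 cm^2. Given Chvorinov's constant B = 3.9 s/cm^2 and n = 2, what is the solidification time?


Formula: t_s = B * (V/A)^n  (Chvorinov's rule, n=2)
Modulus M = V/A = 4330/3039 = 1.424811 cm
M^2 = 1.424811^2 = 2.030086 cm^2
t_s = 3.9 * 2.030086 = 7.9173 s

Answer: 7.9173 s


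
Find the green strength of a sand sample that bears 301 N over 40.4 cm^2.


Formula: Compressive Strength = Force / Area
Strength = 301 N / 40.4 cm^2 = 7.4505 N/cm^2

Answer: 7.4505 N/cm^2


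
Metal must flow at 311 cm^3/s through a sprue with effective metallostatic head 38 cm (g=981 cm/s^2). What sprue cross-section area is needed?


Formula: v = sqrt(2*g*h), A = Q/v
Velocity: v = sqrt(2 * 981 * 38) = sqrt(74556) = 273.0494 cm/s
Sprue area: A = Q / v = 311 / 273.0494 = 1.1390 cm^2

1.1390 cm^2


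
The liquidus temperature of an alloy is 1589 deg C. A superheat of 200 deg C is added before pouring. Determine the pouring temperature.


Formula: T_pour = T_melt + Superheat
T_pour = 1589 + 200 = 1789 deg C

Final answer: 1789 deg C


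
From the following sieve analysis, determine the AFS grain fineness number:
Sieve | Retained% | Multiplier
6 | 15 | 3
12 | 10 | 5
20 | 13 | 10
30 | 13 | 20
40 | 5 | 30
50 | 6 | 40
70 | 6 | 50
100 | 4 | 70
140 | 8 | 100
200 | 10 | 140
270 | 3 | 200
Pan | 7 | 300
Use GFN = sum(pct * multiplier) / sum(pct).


Formula: GFN = sum(pct * multiplier) / sum(pct)
sum(pct * multiplier) = 6355
sum(pct) = 100
GFN = 6355 / 100 = 63.55

Final answer: 63.55


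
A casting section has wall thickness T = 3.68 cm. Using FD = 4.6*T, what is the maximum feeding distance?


Formula: FD = 4.6 * T  (riser feeding-distance rule)
FD = 4.6 * 3.68 cm = 16.9280 cm

Answer: 16.9280 cm


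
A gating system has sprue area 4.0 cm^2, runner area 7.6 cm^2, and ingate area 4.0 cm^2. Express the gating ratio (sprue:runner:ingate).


Sprue:Runner:Ingate = 1 : 7.6/4.0 : 4.0/4.0 = 1:1.90:1.00

Final answer: 1:1.90:1.00


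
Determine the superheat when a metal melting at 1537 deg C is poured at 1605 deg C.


Formula: Superheat = T_pour - T_melt
Superheat = 1605 - 1537 = 68 deg C

Final answer: 68 deg C


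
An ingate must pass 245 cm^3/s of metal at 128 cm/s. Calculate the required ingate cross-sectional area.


Formula: A_ingate = Q / v  (continuity equation)
A = 245 cm^3/s / 128 cm/s = 1.9141 cm^2


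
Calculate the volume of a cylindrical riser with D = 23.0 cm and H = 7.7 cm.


Formula: V = pi * (D/2)^2 * H  (cylinder volume)
Radius = D/2 = 23.0/2 = 11.5 cm
V = pi * 11.5^2 * 7.7 = 3199.1623 cm^3

3199.1623 cm^3


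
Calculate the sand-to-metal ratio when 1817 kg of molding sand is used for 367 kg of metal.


Formula: Sand-to-Metal Ratio = W_sand / W_metal
Ratio = 1817 kg / 367 kg = 4.9510

Final answer: 4.9510


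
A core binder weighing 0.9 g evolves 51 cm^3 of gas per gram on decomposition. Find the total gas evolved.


Formula: V_gas = W_binder * gas_evolution_rate
V = 0.9 g * 51 cm^3/g = 45.9000 cm^3

Answer: 45.9000 cm^3


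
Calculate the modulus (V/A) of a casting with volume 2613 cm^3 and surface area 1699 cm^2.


Formula: Casting Modulus M = V / A
M = 2613 cm^3 / 1699 cm^2 = 1.5380 cm

Final answer: 1.5380 cm


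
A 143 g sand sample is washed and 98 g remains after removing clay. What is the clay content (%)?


Formula: Clay% = (W_total - W_washed) / W_total * 100
Clay mass = 143 - 98 = 45 g
Clay% = 45 / 143 * 100 = 31.4685%

31.4685%


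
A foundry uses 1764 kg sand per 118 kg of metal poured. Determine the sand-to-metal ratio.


Formula: Sand-to-Metal Ratio = W_sand / W_metal
Ratio = 1764 kg / 118 kg = 14.9492

Final answer: 14.9492


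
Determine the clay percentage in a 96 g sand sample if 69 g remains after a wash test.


Formula: Clay% = (W_total - W_washed) / W_total * 100
Clay mass = 96 - 69 = 27 g
Clay% = 27 / 96 * 100 = 28.1250%

Final answer: 28.1250%


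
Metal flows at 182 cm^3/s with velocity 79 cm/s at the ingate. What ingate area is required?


Formula: A_ingate = Q / v  (continuity equation)
A = 182 cm^3/s / 79 cm/s = 2.3038 cm^2


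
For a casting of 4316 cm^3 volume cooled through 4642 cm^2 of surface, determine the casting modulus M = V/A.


Formula: Casting Modulus M = V / A
M = 4316 cm^3 / 4642 cm^2 = 0.9298 cm

Answer: 0.9298 cm


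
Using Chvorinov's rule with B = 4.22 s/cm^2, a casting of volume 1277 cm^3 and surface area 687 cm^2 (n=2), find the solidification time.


Formula: t_s = B * (V/A)^n  (Chvorinov's rule, n=2)
Modulus M = V/A = 1277/687 = 1.858806 cm
M^2 = 1.858806^2 = 3.455160 cm^2
t_s = 4.22 * 3.455160 = 14.5808 s

Answer: 14.5808 s


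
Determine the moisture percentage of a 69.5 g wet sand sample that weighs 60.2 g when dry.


Formula: MC = (W_wet - W_dry) / W_wet * 100
Water mass = 69.5 - 60.2 = 9.3 g
MC = 9.3 / 69.5 * 100 = 13.3813%


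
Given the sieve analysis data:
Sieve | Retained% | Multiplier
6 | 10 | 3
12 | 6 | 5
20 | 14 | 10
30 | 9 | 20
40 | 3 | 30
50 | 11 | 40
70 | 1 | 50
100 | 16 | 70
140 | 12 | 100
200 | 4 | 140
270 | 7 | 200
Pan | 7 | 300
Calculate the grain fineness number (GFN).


Formula: GFN = sum(pct * multiplier) / sum(pct)
sum(pct * multiplier) = 7340
sum(pct) = 100
GFN = 7340 / 100 = 73.40

Answer: 73.40


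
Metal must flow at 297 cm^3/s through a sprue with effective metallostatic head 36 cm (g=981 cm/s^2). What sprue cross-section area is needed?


Formula: v = sqrt(2*g*h), A = Q/v
Velocity: v = sqrt(2 * 981 * 36) = sqrt(70632) = 265.7668 cm/s
Sprue area: A = Q / v = 297 / 265.7668 = 1.1175 cm^2

1.1175 cm^2


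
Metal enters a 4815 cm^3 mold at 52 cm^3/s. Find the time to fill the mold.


Formula: t_fill = V_mold / Q_flow
t = 4815 cm^3 / 52 cm^3/s = 92.5962 s

Answer: 92.5962 s


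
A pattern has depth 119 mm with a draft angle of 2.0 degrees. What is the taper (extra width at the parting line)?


Formula: taper = depth * tan(draft_angle)
tan(2.0 deg) = 0.0349208
taper = 119 mm * 0.0349208 = 4.1556 mm

Answer: 4.1556 mm


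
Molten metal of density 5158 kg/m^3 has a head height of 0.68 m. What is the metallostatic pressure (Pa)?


Formula: P = rho * g * h
rho * g = 5158 * 9.81 = 50599.98 N/m^3
P = 50599.98 * 0.68 = 34407.9864 Pa

Answer: 34407.9864 Pa


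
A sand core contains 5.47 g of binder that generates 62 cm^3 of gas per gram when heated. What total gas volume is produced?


Formula: V_gas = W_binder * gas_evolution_rate
V = 5.47 g * 62 cm^3/g = 339.1400 cm^3

Final answer: 339.1400 cm^3


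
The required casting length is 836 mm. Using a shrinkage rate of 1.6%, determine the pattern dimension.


Formula: L_pattern = L_casting * (1 + shrinkage_rate/100)
Shrinkage factor = 1 + 1.6/100 = 1.016
L_pattern = 836 mm * 1.016 = 849.3760 mm

849.3760 mm


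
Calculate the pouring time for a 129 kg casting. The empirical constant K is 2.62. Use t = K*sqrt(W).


Formula: t = K * sqrt(W)
sqrt(W) = sqrt(129) = 11.35782
t = 2.62 * 11.35782 = 29.7575 s


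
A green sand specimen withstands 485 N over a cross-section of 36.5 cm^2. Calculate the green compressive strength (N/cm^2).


Formula: Compressive Strength = Force / Area
Strength = 485 N / 36.5 cm^2 = 13.2877 N/cm^2

Final answer: 13.2877 N/cm^2


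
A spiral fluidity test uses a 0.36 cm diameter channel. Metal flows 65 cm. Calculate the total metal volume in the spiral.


Formula: V = pi * (d/2)^2 * L  (cylinder volume)
Radius = 0.36/2 = 0.18 cm
V = pi * 0.18^2 * 65 = 6.6162 cm^3

Answer: 6.6162 cm^3


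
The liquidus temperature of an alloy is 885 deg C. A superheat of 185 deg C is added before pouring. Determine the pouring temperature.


Formula: T_pour = T_melt + Superheat
T_pour = 885 + 185 = 1070 deg C

Final answer: 1070 deg C


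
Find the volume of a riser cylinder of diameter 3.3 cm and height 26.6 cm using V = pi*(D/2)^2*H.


Formula: V = pi * (D/2)^2 * H  (cylinder volume)
Radius = D/2 = 3.3/2 = 1.65 cm
V = pi * 1.65^2 * 26.6 = 227.5094 cm^3


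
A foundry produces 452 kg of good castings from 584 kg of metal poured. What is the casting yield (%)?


Formula: Casting Yield = (W_good / W_total) * 100
Yield = (452 kg / 584 kg) * 100 = 77.3973%

Answer: 77.3973%


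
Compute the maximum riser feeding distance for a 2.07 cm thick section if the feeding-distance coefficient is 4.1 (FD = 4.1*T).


Formula: FD = 4.1 * T  (riser feeding-distance rule)
FD = 4.1 * 2.07 cm = 8.4870 cm

Final answer: 8.4870 cm


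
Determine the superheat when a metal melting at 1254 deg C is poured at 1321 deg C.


Formula: Superheat = T_pour - T_melt
Superheat = 1321 - 1254 = 67 deg C


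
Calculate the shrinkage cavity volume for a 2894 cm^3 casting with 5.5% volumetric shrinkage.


Formula: V_shrink = V_casting * shrinkage_pct / 100
V_shrink = 2894 cm^3 * 5.5 / 100 = 159.1700 cm^3

Answer: 159.1700 cm^3


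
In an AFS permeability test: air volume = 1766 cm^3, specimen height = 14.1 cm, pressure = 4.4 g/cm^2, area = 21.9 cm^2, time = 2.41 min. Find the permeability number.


Formula: Permeability Number P = (V * H) / (p * A * t)
Numerator: V * H = 1766 * 14.1 = 24900.6
Denominator: p * A * t = 4.4 * 21.9 * 2.41 = 232.2276
P = 24900.6 / 232.2276 = 107.2250

Final answer: 107.2250


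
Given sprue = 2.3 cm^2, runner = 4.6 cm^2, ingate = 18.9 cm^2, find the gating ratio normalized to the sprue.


Sprue:Runner:Ingate = 1 : 4.6/2.3 : 18.9/2.3 = 1:2.00:8.22


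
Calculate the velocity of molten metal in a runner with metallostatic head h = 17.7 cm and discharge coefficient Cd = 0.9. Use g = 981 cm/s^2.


Formula: v = Cd * sqrt(2 * g * h)  (Torricelli with discharge coefficient)
2*g*h = 2 * 981 * 17.7 = 34727.4 cm^2/s^2
sqrt(34727.4) = 186.35289 cm/s
v = 0.9 * 186.35289 = 167.7176 cm/s

Final answer: 167.7176 cm/s


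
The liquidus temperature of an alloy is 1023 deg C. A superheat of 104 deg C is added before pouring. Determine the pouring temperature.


Formula: T_pour = T_melt + Superheat
T_pour = 1023 + 104 = 1127 deg C

Final answer: 1127 deg C


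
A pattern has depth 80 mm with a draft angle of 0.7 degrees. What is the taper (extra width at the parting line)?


Formula: taper = depth * tan(draft_angle)
tan(0.7 deg) = 0.0122179
taper = 80 mm * 0.0122179 = 0.9774 mm

0.9774 mm


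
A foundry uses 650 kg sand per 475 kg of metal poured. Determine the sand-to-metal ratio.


Formula: Sand-to-Metal Ratio = W_sand / W_metal
Ratio = 650 kg / 475 kg = 1.3684

Answer: 1.3684


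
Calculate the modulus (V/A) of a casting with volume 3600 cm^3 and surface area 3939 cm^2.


Formula: Casting Modulus M = V / A
M = 3600 cm^3 / 3939 cm^2 = 0.9139 cm

Answer: 0.9139 cm


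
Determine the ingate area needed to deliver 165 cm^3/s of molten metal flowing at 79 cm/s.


Formula: A_ingate = Q / v  (continuity equation)
A = 165 cm^3/s / 79 cm/s = 2.0886 cm^2

Answer: 2.0886 cm^2


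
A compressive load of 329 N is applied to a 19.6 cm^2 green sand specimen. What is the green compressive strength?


Formula: Compressive Strength = Force / Area
Strength = 329 N / 19.6 cm^2 = 16.7857 N/cm^2

Final answer: 16.7857 N/cm^2


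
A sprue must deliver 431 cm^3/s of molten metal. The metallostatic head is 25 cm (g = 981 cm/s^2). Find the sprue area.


Formula: v = sqrt(2*g*h), A = Q/v
Velocity: v = sqrt(2 * 981 * 25) = sqrt(49050) = 221.4723 cm/s
Sprue area: A = Q / v = 431 / 221.4723 = 1.9461 cm^2

Final answer: 1.9461 cm^2


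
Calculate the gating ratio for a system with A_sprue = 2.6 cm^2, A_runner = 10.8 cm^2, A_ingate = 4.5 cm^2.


Sprue:Runner:Ingate = 1 : 10.8/2.6 : 4.5/2.6 = 1:4.15:1.73

Answer: 1:4.15:1.73


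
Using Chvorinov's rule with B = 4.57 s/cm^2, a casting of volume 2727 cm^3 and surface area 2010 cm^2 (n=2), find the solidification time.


Formula: t_s = B * (V/A)^n  (Chvorinov's rule, n=2)
Modulus M = V/A = 2727/2010 = 1.356716 cm
M^2 = 1.356716^2 = 1.840678 cm^2
t_s = 4.57 * 1.840678 = 8.4119 s

8.4119 s


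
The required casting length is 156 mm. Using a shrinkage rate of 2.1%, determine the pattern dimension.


Formula: L_pattern = L_casting * (1 + shrinkage_rate/100)
Shrinkage factor = 1 + 2.1/100 = 1.021
L_pattern = 156 mm * 1.021 = 159.2760 mm

159.2760 mm


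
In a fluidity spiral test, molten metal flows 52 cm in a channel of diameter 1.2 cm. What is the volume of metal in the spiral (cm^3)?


Formula: V = pi * (d/2)^2 * L  (cylinder volume)
Radius = 1.2/2 = 0.6 cm
V = pi * 0.6^2 * 52 = 58.8106 cm^3

58.8106 cm^3


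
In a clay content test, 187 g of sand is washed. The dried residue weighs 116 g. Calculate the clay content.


Formula: Clay% = (W_total - W_washed) / W_total * 100
Clay mass = 187 - 116 = 71 g
Clay% = 71 / 187 * 100 = 37.9679%

37.9679%


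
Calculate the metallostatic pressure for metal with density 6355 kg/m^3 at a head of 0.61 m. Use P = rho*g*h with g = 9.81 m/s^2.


Formula: P = rho * g * h
rho * g = 6355 * 9.81 = 62342.55 N/m^3
P = 62342.55 * 0.61 = 38028.9555 Pa


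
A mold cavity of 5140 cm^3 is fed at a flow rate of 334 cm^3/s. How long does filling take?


Formula: t_fill = V_mold / Q_flow
t = 5140 cm^3 / 334 cm^3/s = 15.3892 s

Final answer: 15.3892 s


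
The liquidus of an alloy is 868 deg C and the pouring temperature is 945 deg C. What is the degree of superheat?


Formula: Superheat = T_pour - T_melt
Superheat = 945 - 868 = 77 deg C

Answer: 77 deg C


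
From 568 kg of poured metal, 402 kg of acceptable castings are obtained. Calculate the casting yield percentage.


Formula: Casting Yield = (W_good / W_total) * 100
Yield = (402 kg / 568 kg) * 100 = 70.7746%

Answer: 70.7746%


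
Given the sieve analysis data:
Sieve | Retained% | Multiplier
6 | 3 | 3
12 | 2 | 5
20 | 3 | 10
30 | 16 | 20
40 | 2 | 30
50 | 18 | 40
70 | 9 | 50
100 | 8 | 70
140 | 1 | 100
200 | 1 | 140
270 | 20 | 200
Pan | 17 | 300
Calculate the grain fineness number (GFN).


Formula: GFN = sum(pct * multiplier) / sum(pct)
sum(pct * multiplier) = 11499
sum(pct) = 100
GFN = 11499 / 100 = 114.99


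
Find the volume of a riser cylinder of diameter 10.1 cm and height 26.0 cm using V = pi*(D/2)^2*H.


Formula: V = pi * (D/2)^2 * H  (cylinder volume)
Radius = D/2 = 10.1/2 = 5.05 cm
V = pi * 5.05^2 * 26.0 = 2083.0801 cm^3

Answer: 2083.0801 cm^3


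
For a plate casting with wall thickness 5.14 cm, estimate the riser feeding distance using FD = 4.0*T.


Formula: FD = 4.0 * T  (riser feeding-distance rule)
FD = 4.0 * 5.14 cm = 20.5600 cm

Answer: 20.5600 cm


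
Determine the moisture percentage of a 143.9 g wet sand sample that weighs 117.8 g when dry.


Formula: MC = (W_wet - W_dry) / W_wet * 100
Water mass = 143.9 - 117.8 = 26.1 g
MC = 26.1 / 143.9 * 100 = 18.1376%

18.1376%


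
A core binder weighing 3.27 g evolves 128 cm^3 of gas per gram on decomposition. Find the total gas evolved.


Formula: V_gas = W_binder * gas_evolution_rate
V = 3.27 g * 128 cm^3/g = 418.5600 cm^3


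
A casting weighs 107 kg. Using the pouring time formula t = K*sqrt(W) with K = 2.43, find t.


Formula: t = K * sqrt(W)
sqrt(W) = sqrt(107) = 10.34408
t = 2.43 * 10.34408 = 25.1361 s

Final answer: 25.1361 s


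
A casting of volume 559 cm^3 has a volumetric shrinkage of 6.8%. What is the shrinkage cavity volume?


Formula: V_shrink = V_casting * shrinkage_pct / 100
V_shrink = 559 cm^3 * 6.8 / 100 = 38.0120 cm^3


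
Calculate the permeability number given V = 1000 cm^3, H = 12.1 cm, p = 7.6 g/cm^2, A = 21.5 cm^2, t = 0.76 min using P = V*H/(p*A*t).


Formula: Permeability Number P = (V * H) / (p * A * t)
Numerator: V * H = 1000 * 12.1 = 12100.0
Denominator: p * A * t = 7.6 * 21.5 * 0.76 = 124.184
P = 12100.0 / 124.184 = 97.4361

Answer: 97.4361


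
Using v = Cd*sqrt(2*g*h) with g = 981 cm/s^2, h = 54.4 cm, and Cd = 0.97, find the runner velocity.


Formula: v = Cd * sqrt(2 * g * h)  (Torricelli with discharge coefficient)
2*g*h = 2 * 981 * 54.4 = 106732.8 cm^2/s^2
sqrt(106732.8) = 326.69986 cm/s
v = 0.97 * 326.69986 = 316.8989 cm/s


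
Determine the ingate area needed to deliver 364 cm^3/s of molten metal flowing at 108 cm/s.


Formula: A_ingate = Q / v  (continuity equation)
A = 364 cm^3/s / 108 cm/s = 3.3704 cm^2

Answer: 3.3704 cm^2


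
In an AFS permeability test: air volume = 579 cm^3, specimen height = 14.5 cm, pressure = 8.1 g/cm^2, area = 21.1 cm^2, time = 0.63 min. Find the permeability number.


Formula: Permeability Number P = (V * H) / (p * A * t)
Numerator: V * H = 579 * 14.5 = 8395.5
Denominator: p * A * t = 8.1 * 21.1 * 0.63 = 107.6733
P = 8395.5 / 107.6733 = 77.9720


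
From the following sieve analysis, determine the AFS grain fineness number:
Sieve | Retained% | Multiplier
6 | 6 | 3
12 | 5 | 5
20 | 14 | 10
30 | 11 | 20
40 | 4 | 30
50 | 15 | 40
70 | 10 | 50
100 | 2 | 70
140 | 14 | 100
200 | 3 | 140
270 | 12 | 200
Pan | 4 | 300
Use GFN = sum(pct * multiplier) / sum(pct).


Formula: GFN = sum(pct * multiplier) / sum(pct)
sum(pct * multiplier) = 7183
sum(pct) = 100
GFN = 7183 / 100 = 71.83


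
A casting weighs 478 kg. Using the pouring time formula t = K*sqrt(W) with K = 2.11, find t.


Formula: t = K * sqrt(W)
sqrt(W) = sqrt(478) = 21.86321
t = 2.11 * 21.86321 = 46.1314 s

46.1314 s


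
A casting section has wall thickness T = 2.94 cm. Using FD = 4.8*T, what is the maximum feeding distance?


Formula: FD = 4.8 * T  (riser feeding-distance rule)
FD = 4.8 * 2.94 cm = 14.1120 cm


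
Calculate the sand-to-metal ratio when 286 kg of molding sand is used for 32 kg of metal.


Formula: Sand-to-Metal Ratio = W_sand / W_metal
Ratio = 286 kg / 32 kg = 8.9375

Final answer: 8.9375


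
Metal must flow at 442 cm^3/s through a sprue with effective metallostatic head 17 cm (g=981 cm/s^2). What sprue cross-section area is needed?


Formula: v = sqrt(2*g*h), A = Q/v
Velocity: v = sqrt(2 * 981 * 17) = sqrt(33354) = 182.6308 cm/s
Sprue area: A = Q / v = 442 / 182.6308 = 2.4202 cm^2

Final answer: 2.4202 cm^2


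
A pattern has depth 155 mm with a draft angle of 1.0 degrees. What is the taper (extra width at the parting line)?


Formula: taper = depth * tan(draft_angle)
tan(1.0 deg) = 0.0174551
taper = 155 mm * 0.0174551 = 2.7055 mm

2.7055 mm


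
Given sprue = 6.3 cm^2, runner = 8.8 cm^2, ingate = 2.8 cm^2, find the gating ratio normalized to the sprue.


Sprue:Runner:Ingate = 1 : 8.8/6.3 : 2.8/6.3 = 1:1.40:0.44


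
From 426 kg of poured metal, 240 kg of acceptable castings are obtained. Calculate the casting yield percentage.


Formula: Casting Yield = (W_good / W_total) * 100
Yield = (240 kg / 426 kg) * 100 = 56.3380%


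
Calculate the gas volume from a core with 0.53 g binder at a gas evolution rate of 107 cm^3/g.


Formula: V_gas = W_binder * gas_evolution_rate
V = 0.53 g * 107 cm^3/g = 56.7100 cm^3

Final answer: 56.7100 cm^3


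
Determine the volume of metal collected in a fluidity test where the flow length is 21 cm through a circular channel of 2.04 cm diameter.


Formula: V = pi * (d/2)^2 * L  (cylinder volume)
Radius = 2.04/2 = 1.02 cm
V = pi * 1.02^2 * 21 = 68.6388 cm^3

Answer: 68.6388 cm^3


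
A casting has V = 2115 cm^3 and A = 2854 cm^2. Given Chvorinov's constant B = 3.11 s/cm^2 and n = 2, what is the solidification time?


Formula: t_s = B * (V/A)^n  (Chvorinov's rule, n=2)
Modulus M = V/A = 2115/2854 = 0.741065 cm
M^2 = 0.741065^2 = 0.549177 cm^2
t_s = 3.11 * 0.549177 = 1.7079 s

Final answer: 1.7079 s


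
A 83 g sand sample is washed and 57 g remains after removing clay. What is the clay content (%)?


Formula: Clay% = (W_total - W_washed) / W_total * 100
Clay mass = 83 - 57 = 26 g
Clay% = 26 / 83 * 100 = 31.3253%

Answer: 31.3253%


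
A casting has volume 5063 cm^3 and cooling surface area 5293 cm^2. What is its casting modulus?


Formula: Casting Modulus M = V / A
M = 5063 cm^3 / 5293 cm^2 = 0.9565 cm

0.9565 cm


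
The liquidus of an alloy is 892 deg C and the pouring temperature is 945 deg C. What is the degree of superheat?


Formula: Superheat = T_pour - T_melt
Superheat = 945 - 892 = 53 deg C


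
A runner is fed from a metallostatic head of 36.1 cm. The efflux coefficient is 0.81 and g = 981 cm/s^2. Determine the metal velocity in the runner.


Formula: v = Cd * sqrt(2 * g * h)  (Torricelli with discharge coefficient)
2*g*h = 2 * 981 * 36.1 = 70828.2 cm^2/s^2
sqrt(70828.2) = 266.13568 cm/s
v = 0.81 * 266.13568 = 215.5699 cm/s

Answer: 215.5699 cm/s


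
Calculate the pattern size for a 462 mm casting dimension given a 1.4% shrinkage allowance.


Formula: L_pattern = L_casting * (1 + shrinkage_rate/100)
Shrinkage factor = 1 + 1.4/100 = 1.014
L_pattern = 462 mm * 1.014 = 468.4680 mm

Final answer: 468.4680 mm


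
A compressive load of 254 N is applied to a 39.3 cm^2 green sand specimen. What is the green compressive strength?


Formula: Compressive Strength = Force / Area
Strength = 254 N / 39.3 cm^2 = 6.4631 N/cm^2


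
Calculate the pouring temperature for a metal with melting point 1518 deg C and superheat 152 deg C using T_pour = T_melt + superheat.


Formula: T_pour = T_melt + Superheat
T_pour = 1518 + 152 = 1670 deg C


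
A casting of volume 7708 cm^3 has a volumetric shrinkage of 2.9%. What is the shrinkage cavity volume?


Formula: V_shrink = V_casting * shrinkage_pct / 100
V_shrink = 7708 cm^3 * 2.9 / 100 = 223.5320 cm^3

223.5320 cm^3


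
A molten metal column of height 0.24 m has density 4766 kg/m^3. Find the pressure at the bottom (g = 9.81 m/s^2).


Formula: P = rho * g * h
rho * g = 4766 * 9.81 = 46754.46 N/m^3
P = 46754.46 * 0.24 = 11221.0704 Pa

Final answer: 11221.0704 Pa


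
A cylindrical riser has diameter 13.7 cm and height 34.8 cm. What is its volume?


Formula: V = pi * (D/2)^2 * H  (cylinder volume)
Radius = D/2 = 13.7/2 = 6.85 cm
V = pi * 6.85^2 * 34.8 = 5129.9161 cm^3


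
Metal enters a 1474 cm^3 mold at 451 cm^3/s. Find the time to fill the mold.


Formula: t_fill = V_mold / Q_flow
t = 1474 cm^3 / 451 cm^3/s = 3.2683 s

3.2683 s


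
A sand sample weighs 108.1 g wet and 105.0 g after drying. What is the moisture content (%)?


Formula: MC = (W_wet - W_dry) / W_wet * 100
Water mass = 108.1 - 105.0 = 3.1 g
MC = 3.1 / 108.1 * 100 = 2.8677%

Answer: 2.8677%


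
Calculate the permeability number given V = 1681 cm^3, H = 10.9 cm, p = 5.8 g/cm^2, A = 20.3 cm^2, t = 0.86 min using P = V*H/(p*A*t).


Formula: Permeability Number P = (V * H) / (p * A * t)
Numerator: V * H = 1681 * 10.9 = 18322.9
Denominator: p * A * t = 5.8 * 20.3 * 0.86 = 101.2564
P = 18322.9 / 101.2564 = 180.9555

180.9555


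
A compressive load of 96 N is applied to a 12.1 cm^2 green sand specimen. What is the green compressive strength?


Formula: Compressive Strength = Force / Area
Strength = 96 N / 12.1 cm^2 = 7.9339 N/cm^2

Answer: 7.9339 N/cm^2


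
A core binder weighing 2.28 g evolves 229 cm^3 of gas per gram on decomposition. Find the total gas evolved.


Formula: V_gas = W_binder * gas_evolution_rate
V = 2.28 g * 229 cm^3/g = 522.1200 cm^3


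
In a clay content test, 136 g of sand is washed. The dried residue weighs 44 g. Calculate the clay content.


Formula: Clay% = (W_total - W_washed) / W_total * 100
Clay mass = 136 - 44 = 92 g
Clay% = 92 / 136 * 100 = 67.6471%

67.6471%


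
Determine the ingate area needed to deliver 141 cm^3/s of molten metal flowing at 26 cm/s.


Formula: A_ingate = Q / v  (continuity equation)
A = 141 cm^3/s / 26 cm/s = 5.4231 cm^2


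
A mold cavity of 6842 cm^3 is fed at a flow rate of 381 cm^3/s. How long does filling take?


Formula: t_fill = V_mold / Q_flow
t = 6842 cm^3 / 381 cm^3/s = 17.9580 s

17.9580 s


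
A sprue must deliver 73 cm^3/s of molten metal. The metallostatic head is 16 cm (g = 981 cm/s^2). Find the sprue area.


Formula: v = sqrt(2*g*h), A = Q/v
Velocity: v = sqrt(2 * 981 * 16) = sqrt(31392) = 177.1779 cm/s
Sprue area: A = Q / v = 73 / 177.1779 = 0.4120 cm^2

Final answer: 0.4120 cm^2


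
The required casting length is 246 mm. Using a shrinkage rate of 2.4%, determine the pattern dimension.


Formula: L_pattern = L_casting * (1 + shrinkage_rate/100)
Shrinkage factor = 1 + 2.4/100 = 1.024
L_pattern = 246 mm * 1.024 = 251.9040 mm

251.9040 mm


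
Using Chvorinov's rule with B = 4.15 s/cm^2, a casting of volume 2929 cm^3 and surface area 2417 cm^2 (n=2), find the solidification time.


Formula: t_s = B * (V/A)^n  (Chvorinov's rule, n=2)
Modulus M = V/A = 2929/2417 = 1.211833 cm
M^2 = 1.211833^2 = 1.468539 cm^2
t_s = 4.15 * 1.468539 = 6.0944 s

6.0944 s


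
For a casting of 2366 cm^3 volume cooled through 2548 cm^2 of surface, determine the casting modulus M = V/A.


Formula: Casting Modulus M = V / A
M = 2366 cm^3 / 2548 cm^2 = 0.9286 cm

Answer: 0.9286 cm


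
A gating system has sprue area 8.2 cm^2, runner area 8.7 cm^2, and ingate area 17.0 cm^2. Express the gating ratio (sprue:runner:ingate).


Sprue:Runner:Ingate = 1 : 8.7/8.2 : 17.0/8.2 = 1:1.06:2.07

1:1.06:2.07


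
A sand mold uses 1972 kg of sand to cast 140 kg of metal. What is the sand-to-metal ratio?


Formula: Sand-to-Metal Ratio = W_sand / W_metal
Ratio = 1972 kg / 140 kg = 14.0857

Answer: 14.0857


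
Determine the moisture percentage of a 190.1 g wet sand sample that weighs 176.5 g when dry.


Formula: MC = (W_wet - W_dry) / W_wet * 100
Water mass = 190.1 - 176.5 = 13.6 g
MC = 13.6 / 190.1 * 100 = 7.1541%

7.1541%


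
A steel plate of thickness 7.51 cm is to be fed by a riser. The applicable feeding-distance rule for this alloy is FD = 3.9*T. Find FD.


Formula: FD = 3.9 * T  (riser feeding-distance rule)
FD = 3.9 * 7.51 cm = 29.2890 cm

29.2890 cm


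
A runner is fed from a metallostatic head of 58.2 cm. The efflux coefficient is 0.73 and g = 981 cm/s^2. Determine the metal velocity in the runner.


Formula: v = Cd * sqrt(2 * g * h)  (Torricelli with discharge coefficient)
2*g*h = 2 * 981 * 58.2 = 114188.4 cm^2/s^2
sqrt(114188.4) = 337.91774 cm/s
v = 0.73 * 337.91774 = 246.6800 cm/s

246.6800 cm/s


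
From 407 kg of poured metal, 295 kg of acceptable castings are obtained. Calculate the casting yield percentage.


Formula: Casting Yield = (W_good / W_total) * 100
Yield = (295 kg / 407 kg) * 100 = 72.4816%

Answer: 72.4816%


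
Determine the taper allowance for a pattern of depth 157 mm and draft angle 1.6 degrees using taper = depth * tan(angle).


Formula: taper = depth * tan(draft_angle)
tan(1.6 deg) = 0.0279325
taper = 157 mm * 0.0279325 = 4.3854 mm

Final answer: 4.3854 mm


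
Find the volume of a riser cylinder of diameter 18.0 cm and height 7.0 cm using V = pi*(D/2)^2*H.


Formula: V = pi * (D/2)^2 * H  (cylinder volume)
Radius = D/2 = 18.0/2 = 9.0 cm
V = pi * 9.0^2 * 7.0 = 1781.2830 cm^3


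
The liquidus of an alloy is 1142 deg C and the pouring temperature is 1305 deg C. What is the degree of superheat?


Formula: Superheat = T_pour - T_melt
Superheat = 1305 - 1142 = 163 deg C

Answer: 163 deg C


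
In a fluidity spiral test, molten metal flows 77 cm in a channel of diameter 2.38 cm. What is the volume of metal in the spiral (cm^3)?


Formula: V = pi * (d/2)^2 * L  (cylinder volume)
Radius = 2.38/2 = 1.19 cm
V = pi * 1.19^2 * 77 = 342.5583 cm^3


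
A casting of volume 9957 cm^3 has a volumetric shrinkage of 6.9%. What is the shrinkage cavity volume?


Formula: V_shrink = V_casting * shrinkage_pct / 100
V_shrink = 9957 cm^3 * 6.9 / 100 = 687.0330 cm^3


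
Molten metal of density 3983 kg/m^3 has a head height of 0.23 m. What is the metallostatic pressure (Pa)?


Formula: P = rho * g * h
rho * g = 3983 * 9.81 = 39073.23 N/m^3
P = 39073.23 * 0.23 = 8986.8429 Pa

Final answer: 8986.8429 Pa


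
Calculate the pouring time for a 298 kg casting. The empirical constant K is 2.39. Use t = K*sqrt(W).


Formula: t = K * sqrt(W)
sqrt(W) = sqrt(298) = 17.26268
t = 2.39 * 17.26268 = 41.2578 s

41.2578 s


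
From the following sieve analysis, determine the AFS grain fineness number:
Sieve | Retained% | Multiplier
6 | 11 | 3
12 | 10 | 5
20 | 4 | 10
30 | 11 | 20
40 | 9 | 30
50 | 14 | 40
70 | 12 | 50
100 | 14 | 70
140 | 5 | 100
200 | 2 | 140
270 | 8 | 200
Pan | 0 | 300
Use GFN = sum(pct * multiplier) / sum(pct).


Formula: GFN = sum(pct * multiplier) / sum(pct)
sum(pct * multiplier) = 5133
sum(pct) = 100
GFN = 5133 / 100 = 51.33

Final answer: 51.33


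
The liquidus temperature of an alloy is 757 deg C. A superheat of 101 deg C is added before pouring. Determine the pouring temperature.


Formula: T_pour = T_melt + Superheat
T_pour = 757 + 101 = 858 deg C

Answer: 858 deg C


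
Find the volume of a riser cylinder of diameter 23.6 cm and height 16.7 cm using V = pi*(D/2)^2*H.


Formula: V = pi * (D/2)^2 * H  (cylinder volume)
Radius = D/2 = 23.6/2 = 11.8 cm
V = pi * 11.8^2 * 16.7 = 7305.1705 cm^3

Answer: 7305.1705 cm^3


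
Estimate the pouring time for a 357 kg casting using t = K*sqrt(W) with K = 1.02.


Formula: t = K * sqrt(W)
sqrt(W) = sqrt(357) = 18.89444
t = 1.02 * 18.89444 = 19.2723 s

Answer: 19.2723 s


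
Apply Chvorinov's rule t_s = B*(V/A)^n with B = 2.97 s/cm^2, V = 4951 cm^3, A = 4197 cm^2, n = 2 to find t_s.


Formula: t_s = B * (V/A)^n  (Chvorinov's rule, n=2)
Modulus M = V/A = 4951/4197 = 1.179652 cm
M^2 = 1.179652^2 = 1.391579 cm^2
t_s = 2.97 * 1.391579 = 4.1330 s

4.1330 s


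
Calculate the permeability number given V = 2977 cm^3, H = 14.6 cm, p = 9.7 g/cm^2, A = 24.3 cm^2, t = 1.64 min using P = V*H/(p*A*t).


Formula: Permeability Number P = (V * H) / (p * A * t)
Numerator: V * H = 2977 * 14.6 = 43464.2
Denominator: p * A * t = 9.7 * 24.3 * 1.64 = 386.5644
P = 43464.2 / 386.5644 = 112.4372

Answer: 112.4372


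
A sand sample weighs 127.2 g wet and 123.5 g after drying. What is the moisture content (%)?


Formula: MC = (W_wet - W_dry) / W_wet * 100
Water mass = 127.2 - 123.5 = 3.7 g
MC = 3.7 / 127.2 * 100 = 2.9088%

Final answer: 2.9088%


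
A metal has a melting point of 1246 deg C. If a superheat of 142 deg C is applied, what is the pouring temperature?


Formula: T_pour = T_melt + Superheat
T_pour = 1246 + 142 = 1388 deg C

Answer: 1388 deg C


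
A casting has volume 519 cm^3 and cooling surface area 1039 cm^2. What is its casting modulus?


Formula: Casting Modulus M = V / A
M = 519 cm^3 / 1039 cm^2 = 0.4995 cm


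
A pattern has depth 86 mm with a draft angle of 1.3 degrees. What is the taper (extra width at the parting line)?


Formula: taper = depth * tan(draft_angle)
tan(1.3 deg) = 0.0226932
taper = 86 mm * 0.0226932 = 1.9516 mm

Final answer: 1.9516 mm


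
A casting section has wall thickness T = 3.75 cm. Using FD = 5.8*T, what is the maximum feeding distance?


Formula: FD = 5.8 * T  (riser feeding-distance rule)
FD = 5.8 * 3.75 cm = 21.7500 cm

Final answer: 21.7500 cm


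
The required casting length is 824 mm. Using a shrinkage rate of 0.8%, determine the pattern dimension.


Formula: L_pattern = L_casting * (1 + shrinkage_rate/100)
Shrinkage factor = 1 + 0.8/100 = 1.008
L_pattern = 824 mm * 1.008 = 830.5920 mm

Answer: 830.5920 mm


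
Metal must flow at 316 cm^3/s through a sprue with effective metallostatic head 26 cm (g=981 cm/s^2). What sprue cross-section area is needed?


Formula: v = sqrt(2*g*h), A = Q/v
Velocity: v = sqrt(2 * 981 * 26) = sqrt(51012) = 225.8584 cm/s
Sprue area: A = Q / v = 316 / 225.8584 = 1.3991 cm^2

Final answer: 1.3991 cm^2


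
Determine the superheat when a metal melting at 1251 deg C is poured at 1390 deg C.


Formula: Superheat = T_pour - T_melt
Superheat = 1390 - 1251 = 139 deg C

Answer: 139 deg C


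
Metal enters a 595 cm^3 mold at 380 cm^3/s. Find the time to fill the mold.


Formula: t_fill = V_mold / Q_flow
t = 595 cm^3 / 380 cm^3/s = 1.5658 s

1.5658 s


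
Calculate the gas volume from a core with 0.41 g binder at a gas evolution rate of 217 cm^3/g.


Formula: V_gas = W_binder * gas_evolution_rate
V = 0.41 g * 217 cm^3/g = 88.9700 cm^3

Answer: 88.9700 cm^3


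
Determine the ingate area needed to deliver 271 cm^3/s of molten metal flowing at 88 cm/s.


Formula: A_ingate = Q / v  (continuity equation)
A = 271 cm^3/s / 88 cm/s = 3.0795 cm^2

Final answer: 3.0795 cm^2
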